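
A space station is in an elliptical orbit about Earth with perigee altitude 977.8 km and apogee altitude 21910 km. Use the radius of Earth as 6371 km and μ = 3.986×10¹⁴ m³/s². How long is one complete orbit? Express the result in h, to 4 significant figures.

T ≈ 6.573 h

r_p = 6371 + 977.8 = 7348.8 km = 7.3488×10⁶ m.
r_a = 6371 + 21910 = 28281 km = 2.8281×10⁷ m.
Semi-major axis a = (r_p + r_a)/2 = (7348.8 + 28281)/2 = 17815 km = 1.781×10⁷ m.
By Kepler's third law T = 2π√(a³/μ) = 2π × 3.766×10³ = 2.366×10⁴ s.
= 6.573 h.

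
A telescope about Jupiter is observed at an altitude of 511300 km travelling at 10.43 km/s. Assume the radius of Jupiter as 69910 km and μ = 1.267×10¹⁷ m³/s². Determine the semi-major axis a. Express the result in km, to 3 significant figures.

r = 69910 + 511300 = 5.8121×10⁵ km = 5.812×10⁸ m.
Specific orbital energy ε = v²/2 − μ/r = (10430)²/2 − 1.267×10¹⁷/5.812×10⁸ = -1.636×10⁸ J/kg.
Since ε = −μ/(2a), a = −μ/(2ε) = 3.872×10⁸ m = 3.8722×10⁵ km.

a ≈ 3.87×10⁵ km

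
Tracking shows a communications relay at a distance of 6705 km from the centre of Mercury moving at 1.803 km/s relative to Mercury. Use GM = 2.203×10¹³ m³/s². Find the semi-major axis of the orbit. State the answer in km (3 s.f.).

r = 6.705×10⁶ m.
Vis-viva rearranged: 1/a = 2/r − v²/μ = 2.983×10⁻⁷ − 1.476×10⁻⁷ = 1.507×10⁻⁷ m⁻¹.
a = 6.635×10⁶ m = 6634.7 km.

a ≈ 6630 km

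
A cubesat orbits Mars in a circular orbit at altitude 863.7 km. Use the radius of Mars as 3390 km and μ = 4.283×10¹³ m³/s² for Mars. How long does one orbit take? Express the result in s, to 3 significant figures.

T ≈ 8420 s

r = 3390 + 863.7 = 4253.7 km = 4.2537×10⁶ m.
Kepler's third law: T = 2π√(r³/μ) = 2π√((4.254×10⁶)³ / 4.283×10¹³).
r³/μ = 1.797×10⁶ s², so T = 2π × 1.341×10³ = 8.423×10³ s.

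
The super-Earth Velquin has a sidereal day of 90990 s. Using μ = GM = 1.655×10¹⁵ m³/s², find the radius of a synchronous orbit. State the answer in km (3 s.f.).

A synchronous orbit has period T, so by Kepler's third law a = (μT²/4π²)^(1/3).
μT²/4π² = 1.655×10¹⁵ × (9.099×10⁴)² / 39.48 = 3.471×10²³ m³.
a = 7.028×10⁷ m = 70276 km.

r_sync ≈ 70300 km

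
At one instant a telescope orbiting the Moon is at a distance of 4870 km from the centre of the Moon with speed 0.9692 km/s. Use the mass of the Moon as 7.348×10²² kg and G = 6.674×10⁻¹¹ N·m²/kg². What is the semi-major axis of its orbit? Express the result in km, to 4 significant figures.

μ = GM = 6.674×10⁻¹¹ × 7.348×10²² = 4.904×10¹² m³/s².
r = 4.870×10⁶ m.
Vis-viva rearranged: 1/a = 2/r − v²/μ = 4.107×10⁻⁷ − 1.915×10⁻⁷ = 2.191×10⁻⁷ m⁻¹.
a = 4.563×10⁶ m = 4563.5 km.

a ≈ 4563 km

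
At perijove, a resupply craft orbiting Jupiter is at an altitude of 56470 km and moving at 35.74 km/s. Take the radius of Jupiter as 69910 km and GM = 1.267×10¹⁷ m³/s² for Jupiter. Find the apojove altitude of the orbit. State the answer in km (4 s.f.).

r_p = 69910 + 56470 = 1.2638×10⁵ km = 1.264×10⁸ m.
Specific energy ε = v²/2 − μ/r = -3.639×10⁸ J/kg, so a = −μ/(2ε) = 1.741×10⁸ m.
The apsides satisfy r_p + r_a = 2a, so the apojove radius is 2a − r_p = 2.218×10⁸ m = 2.2183×10⁵ km.
Apojove altitude = 2.2183×10⁵ − 69910 = 1.5192×10⁵ km.

apojove altitude ≈ 1.519×10⁵ km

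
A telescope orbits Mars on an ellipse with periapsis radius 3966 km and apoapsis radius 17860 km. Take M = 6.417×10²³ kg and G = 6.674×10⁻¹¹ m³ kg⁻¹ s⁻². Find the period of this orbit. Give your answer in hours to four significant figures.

μ = GM = 6.674×10⁻¹¹ × 6.417×10²³ = 4.283×10¹³ m³/s².
Semi-major axis a = (r_p + r_a)/2 = (3966.0 + 17860)/2 = 10913 km = 1.091×10⁷ m.
By Kepler's third law T = 2π√(a³/μ) = 2π × 5.509×10³ = 3.461×10⁴ s.
= 9.615 hours.

T ≈ 9.615 hours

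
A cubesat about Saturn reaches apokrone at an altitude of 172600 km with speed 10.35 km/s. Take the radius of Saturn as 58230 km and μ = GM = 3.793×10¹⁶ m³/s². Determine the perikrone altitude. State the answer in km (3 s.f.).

perikrone altitude ≈ 53400 km

r_a = 58230 + 172600 = 2.3083×10⁵ km = 2.308×10⁸ m.
Specific energy ε = v²/2 − μ/r = -1.108×10⁸ J/kg, so a = −μ/(2ε) = 1.712×10⁸ m.
The apsides satisfy r_p + r_a = 2a, so the perikrone radius is 2a − r_a = 1.116×10⁸ m = 1.1163×10⁵ km.
Perikrone altitude = 1.1163×10⁵ − 58230 = 53396 km.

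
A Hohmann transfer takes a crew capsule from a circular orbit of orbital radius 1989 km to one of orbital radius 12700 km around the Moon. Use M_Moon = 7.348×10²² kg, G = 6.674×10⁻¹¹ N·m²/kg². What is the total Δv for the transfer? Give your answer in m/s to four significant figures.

μ = GM = 6.674×10⁻¹¹ × 7.348×10²² = 4.904×10¹² m³/s².
r₁ = 1989 km = 1.989×10⁶ m.
r₂ = 12700 km = 1.270×10⁷ m.
Transfer ellipse a_t = (r₁ + r₂)/2 = 7.344×10⁶ m.
At r₁: circular v_c1 = √(μ/r₁) = 1570 m/s; transfer-perilune v_p = √[μ(2/r₁ − 1/a_t)] = 2065 m/s.
Δv₁ = v_p − v_c1 = 494.6 m/s.
At r₂: circular v_c2 = √(μ/r₂) = 621.4 m/s; transfer-apolune v_a = √[μ(2/r₂ − 1/a_t)] = 323.4 m/s.
Δv₂ = v_c2 − v_a = 298.0 m/s.
Total Δv = Δv₁ + Δv₂ = 792.6 m/s.

Δv_total ≈ 792.6 m/s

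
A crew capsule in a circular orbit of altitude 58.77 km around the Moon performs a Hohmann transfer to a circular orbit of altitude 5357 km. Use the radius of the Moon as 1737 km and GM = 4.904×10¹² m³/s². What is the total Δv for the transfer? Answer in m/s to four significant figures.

Δv_total ≈ 738.1 m/s

r₁ = 1737 + 58.77 = 1795.8 km = 1.7958×10⁶ m.
r₂ = 1737 + 5357 = 7094.0 km = 7.0940×10⁶ m.
Transfer ellipse a_t = (r₁ + r₂)/2 = 4.445×10⁶ m.
At r₁: circular v_c1 = √(μ/r₁) = 1653 m/s; transfer-perilune v_p = √[μ(2/r₁ − 1/a_t)] = 2088 m/s.
Δv₁ = v_p − v_c1 = 435.2 m/s.
At r₂: circular v_c2 = √(μ/r₂) = 831.4 m/s; transfer-apolune v_a = √[μ(2/r₂ − 1/a_t)] = 528.5 m/s.
Δv₂ = v_c2 − v_a = 303.0 m/s.
Total Δv = Δv₁ + Δv₂ = 738.1 m/s.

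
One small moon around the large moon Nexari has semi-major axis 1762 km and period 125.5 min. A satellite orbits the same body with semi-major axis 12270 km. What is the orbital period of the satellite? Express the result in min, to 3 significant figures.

Kepler's third law: T² ∝ a³, so T₂ = T₁ (a₂/a₁)^(3/2).
a₂/a₁ = 6.964, (a₂/a₁)^(3/2) = 18.38.
T₂ = 125.5 × 18.38 = 2306 min.

T₂ ≈ 2310 min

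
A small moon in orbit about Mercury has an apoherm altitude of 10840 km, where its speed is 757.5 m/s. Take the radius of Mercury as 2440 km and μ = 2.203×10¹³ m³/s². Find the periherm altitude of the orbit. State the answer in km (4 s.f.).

r_a = 2440 + 10840 = 13280 km = 1.328×10⁷ m.
Specific energy ε = v²/2 − μ/r = -1.372×10⁶ J/kg, so a = −μ/(2ε) = 8.029×10⁶ m.
The apsides satisfy r_p + r_a = 2a, so the periherm radius is 2a − r_a = 2.777×10⁶ m = 2777.1 km.
Periherm altitude = 2777.1 − 2440 = 337.06 km.

periherm altitude ≈ 337.1 km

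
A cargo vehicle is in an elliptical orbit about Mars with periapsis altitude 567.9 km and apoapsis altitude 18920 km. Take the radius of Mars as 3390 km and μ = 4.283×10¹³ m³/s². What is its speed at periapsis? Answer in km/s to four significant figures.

r_p = 3390 + 567.9 = 3957.9 km = 3.9579×10⁶ m.
r_a = 3390 + 18920 = 22310 km = 2.2310×10⁷ m.
Semi-major axis a = (r_p + r_a)/2 = 13134 km = 1.313×10⁷ m.
Vis-viva: v² = μ(2/r − 1/a) = 4.283×10¹³ × (5.053×10⁻⁷ − 7.614×10⁻⁸) = 1.838×10⁷ m²/s².
v = 4287 m/s = 4.287 km/s.

v ≈ 4.287 km/s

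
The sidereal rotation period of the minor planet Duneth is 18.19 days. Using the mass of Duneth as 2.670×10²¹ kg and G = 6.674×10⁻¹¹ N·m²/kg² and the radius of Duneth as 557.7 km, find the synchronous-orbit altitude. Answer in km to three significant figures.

μ = GM = 6.674×10⁻¹¹ × 2.670×10²¹ = 1.782×10¹¹ m³/s².
T = 18.19 days = 1.572×10⁶ s.
A synchronous orbit has period T, so by Kepler's third law a = (μT²/4π²)^(1/3).
μT²/4π² = 1.782×10¹¹ × (1.572×10⁶)² / 39.48 = 1.115×10²² m³.
a = 2.234×10⁷ m = 22340 km.
Altitude h = a − R = 22340 − 557.7 = 21782 km.

h_sync ≈ 21800 km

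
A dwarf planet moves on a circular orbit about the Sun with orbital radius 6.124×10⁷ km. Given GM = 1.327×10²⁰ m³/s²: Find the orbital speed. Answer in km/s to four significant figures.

v ≈ 46.55 km/s

r = 6.124×10⁷ km = 6.124×10¹⁰ m.
For a circular orbit v = √(μ/r) = √(1.327×10²⁰ / 6.124×10¹⁰) = √(2.167×10⁹) = 46550 m/s.
That is 46.55 km/s.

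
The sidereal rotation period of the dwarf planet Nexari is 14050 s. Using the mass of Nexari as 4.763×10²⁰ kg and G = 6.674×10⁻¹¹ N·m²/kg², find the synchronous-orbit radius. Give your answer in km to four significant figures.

μ = GM = 6.674×10⁻¹¹ × 4.763×10²⁰ = 3.179×10¹⁰ m³/s².
A synchronous orbit has period T, so by Kepler's third law a = (μT²/4π²)^(1/3).
μT²/4π² = 3.179×10¹⁰ × (1.405×10⁴)² / 39.48 = 1.589×10¹⁷ m³.
a = 5.417×10⁵ m = 541.69 km.

r_sync ≈ 541.7 km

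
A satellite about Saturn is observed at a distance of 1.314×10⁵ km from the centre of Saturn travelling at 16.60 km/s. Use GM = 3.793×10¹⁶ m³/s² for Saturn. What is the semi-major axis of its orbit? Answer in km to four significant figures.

r = 1.314×10⁸ m.
Vis-viva rearranged: 1/a = 2/r − v²/μ = 1.522×10⁻⁸ − 7.265×10⁻⁹ = 7.956×10⁻⁹ m⁻¹.
a = 1.257×10⁸ m = 1.2570×10⁵ km.

a ≈ 1.257×10⁵ km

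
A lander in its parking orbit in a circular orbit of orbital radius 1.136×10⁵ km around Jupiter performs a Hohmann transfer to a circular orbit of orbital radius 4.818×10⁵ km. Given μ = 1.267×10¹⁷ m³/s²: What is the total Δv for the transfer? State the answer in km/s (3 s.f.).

Δv_total ≈ 15.3 km/s

r₁ = 1.136×10⁵ km = 1.136×10⁸ m.
r₂ = 4.818×10⁵ km = 4.818×10⁸ m.
Transfer ellipse a_t = (r₁ + r₂)/2 = 2.977×10⁸ m.
At r₁: circular v_c1 = √(μ/r₁) = 33400 m/s; transfer-perijove v_p = √[μ(2/r₁ − 1/a_t)] = 42490 m/s.
Δv₁ = v_p − v_c1 = 9089 m/s.
At r₂: circular v_c2 = √(μ/r₂) = 16220 m/s; transfer-apojove v_a = √[μ(2/r₂ − 1/a_t)] = 10020 m/s.
Δv₂ = v_c2 − v_a = 6199 m/s.
Total Δv = Δv₁ + Δv₂ = 15290 m/s = 15.29 km/s.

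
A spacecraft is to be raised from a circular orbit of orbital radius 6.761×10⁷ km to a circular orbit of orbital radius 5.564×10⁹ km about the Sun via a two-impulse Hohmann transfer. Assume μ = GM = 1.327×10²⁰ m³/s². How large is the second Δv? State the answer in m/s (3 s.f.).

Δv ≈ 4130 m/s

r₁ = 6.761×10⁷ km = 6.761×10¹⁰ m.
r₂ = 5.564×10⁹ km = 5.564×10¹² m.
Transfer ellipse a_t = (r₁ + r₂)/2 = 2.816×10¹² m.
At r₁: circular v_c1 = √(μ/r₁) = 44300 m/s; transfer-perihelion v_p = √[μ(2/r₁ − 1/a_t)] = 62280 m/s.
At r₂: circular v_c2 = √(μ/r₂) = 4884 m/s; transfer-aphelion v_a = √[μ(2/r₂ − 1/a_t)] = 756.7 m/s.
Δv₂ = v_c2 − v_a = 4127 m/s.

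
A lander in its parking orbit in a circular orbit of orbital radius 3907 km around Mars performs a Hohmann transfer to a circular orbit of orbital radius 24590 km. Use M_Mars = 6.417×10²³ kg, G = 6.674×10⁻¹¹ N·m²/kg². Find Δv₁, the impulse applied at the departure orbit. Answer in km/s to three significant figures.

μ = GM = 6.674×10⁻¹¹ × 6.417×10²³ = 4.283×10¹³ m³/s².
r₁ = 3907 km = 3.907×10⁶ m.
r₂ = 24590 km = 2.459×10⁷ m.
Transfer ellipse a_t = (r₁ + r₂)/2 = 1.425×10⁷ m.
At r₁: circular v_c1 = √(μ/r₁) = 3311 m/s; transfer-periapsis v_p = √[μ(2/r₁ − 1/a_t)] = 4349 m/s.
Δv₁ = v_p − v_c1 = 1039 m/s.
= 1.039 km/s.

Δv ≈ 1.04 km/s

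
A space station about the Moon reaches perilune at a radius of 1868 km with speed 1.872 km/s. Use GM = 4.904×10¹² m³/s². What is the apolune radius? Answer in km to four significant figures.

r_p = 1.868×10⁶ m.
Specific energy ε = v²/2 − μ/r = -8.731×10⁵ J/kg, so a = −μ/(2ε) = 2.808×10⁶ m.
The apsides satisfy r_p + r_a = 2a, so the apolune radius is 2a − r_p = 3.749×10⁶ m = 3748.9 km.

apolune radius ≈ 3749 km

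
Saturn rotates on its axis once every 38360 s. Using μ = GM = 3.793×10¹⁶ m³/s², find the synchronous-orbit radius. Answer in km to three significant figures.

r_sync ≈ 1.12×10⁵ km

A synchronous orbit has period T, so by Kepler's third law a = (μT²/4π²)^(1/3).
μT²/4π² = 3.793×10¹⁶ × (3.836×10⁴)² / 39.48 = 1.414×10²⁴ m³.
a = 1.122×10⁸ m = 1.1223×10⁵ km.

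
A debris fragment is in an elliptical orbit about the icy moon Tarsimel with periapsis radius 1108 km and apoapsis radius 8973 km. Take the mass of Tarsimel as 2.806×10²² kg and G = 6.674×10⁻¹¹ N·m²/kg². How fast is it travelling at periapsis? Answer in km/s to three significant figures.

μ = GM = 6.674×10⁻¹¹ × 2.806×10²² = 1.873×10¹² m³/s².
Semi-major axis a = (r_p + r_a)/2 = 5040.5 km = 5.040×10⁶ m.
Vis-viva: v² = μ(2/r − 1/a) = 1.873×10¹² × (1.805×10⁻⁶ − 1.984×10⁻⁷) = 3.009×10⁶ m²/s².
v = 1735 m/s = 1.735 km/s.

v ≈ 1.73 km/s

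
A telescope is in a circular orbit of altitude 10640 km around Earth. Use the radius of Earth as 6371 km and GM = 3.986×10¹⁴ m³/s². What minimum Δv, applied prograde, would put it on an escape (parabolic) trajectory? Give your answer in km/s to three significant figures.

Δv ≈ 2.01 km/s

r = 6371 + 10640 = 17011 km = 1.7011×10⁷ m.
Circular speed v_c = √(μ/r) = 4841 m/s.
Escape speed v_esc = √(2μ/r) = √2 × v_c = 6846 m/s.
Δv = v_esc − v_c = 2005 m/s = 2.005 km/s.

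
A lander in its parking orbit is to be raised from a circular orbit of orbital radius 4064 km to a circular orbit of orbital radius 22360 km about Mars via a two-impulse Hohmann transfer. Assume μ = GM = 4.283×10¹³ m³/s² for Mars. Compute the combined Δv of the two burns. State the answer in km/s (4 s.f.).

r₁ = 4064 km = 4.064×10⁶ m.
r₂ = 22360 km = 2.236×10⁷ m.
Transfer ellipse a_t = (r₁ + r₂)/2 = 1.321×10⁷ m.
At r₁: circular v_c1 = √(μ/r₁) = 3246 m/s; transfer-periapsis v_p = √[μ(2/r₁ − 1/a_t)] = 4223 m/s.
Δv₁ = v_p − v_c1 = 976.9 m/s.
At r₂: circular v_c2 = √(μ/r₂) = 1384 m/s; transfer-apoapsis v_a = √[μ(2/r₂ − 1/a_t)] = 767.6 m/s.
Δv₂ = v_c2 − v_a = 616.4 m/s.
Total Δv = Δv₁ + Δv₂ = 1593 m/s = 1.593 km/s.

Δv_total ≈ 1.593 km/s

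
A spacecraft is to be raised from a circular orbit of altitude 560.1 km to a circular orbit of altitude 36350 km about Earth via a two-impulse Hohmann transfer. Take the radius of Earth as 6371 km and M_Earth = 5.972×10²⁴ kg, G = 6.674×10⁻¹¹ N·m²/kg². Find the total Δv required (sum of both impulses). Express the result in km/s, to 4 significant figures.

μ = GM = 6.674×10⁻¹¹ × 5.972×10²⁴ = 3.986×10¹⁴ m³/s².
r₁ = 6371 + 560.1 = 6931.1 km = 6.9311×10⁶ m.
r₂ = 6371 + 36350 = 42721 km = 4.2721×10⁷ m.
Transfer ellipse a_t = (r₁ + r₂)/2 = 2.483×10⁷ m.
At r₁: circular v_c1 = √(μ/r₁) = 7583 m/s; transfer-perigee v_p = √[μ(2/r₁ − 1/a_t)] = 9948 m/s.
Δv₁ = v_p − v_c1 = 2364 m/s.
At r₂: circular v_c2 = √(μ/r₂) = 3054 m/s; transfer-apogee v_a = √[μ(2/r₂ − 1/a_t)] = 1614 m/s.
Δv₂ = v_c2 − v_a = 1441 m/s.
Total Δv = Δv₁ + Δv₂ = 3805 m/s = 3.805 km/s.

Δv_total ≈ 3.805 km/s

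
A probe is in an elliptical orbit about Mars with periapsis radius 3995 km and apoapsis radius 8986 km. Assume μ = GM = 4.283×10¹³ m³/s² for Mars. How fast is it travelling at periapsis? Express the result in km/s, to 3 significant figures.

v ≈ 3.85 km/s

Semi-major axis a = (r_p + r_a)/2 = 6490.5 km = 6.490×10⁶ m.
Vis-viva: v² = μ(2/r − 1/a) = 4.283×10¹³ × (5.006×10⁻⁷ − 1.541×10⁻⁷) = 1.484×10⁷ m²/s².
v = 3853 m/s = 3.853 km/s.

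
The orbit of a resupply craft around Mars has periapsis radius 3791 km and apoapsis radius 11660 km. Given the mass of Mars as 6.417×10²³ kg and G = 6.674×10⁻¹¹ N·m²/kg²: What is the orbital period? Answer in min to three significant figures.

μ = GM = 6.674×10⁻¹¹ × 6.417×10²³ = 4.283×10¹³ m³/s².
Semi-major axis a = (r_p + r_a)/2 = (3791.0 + 11660)/2 = 7725.5 km = 7.726×10⁶ m.
By Kepler's third law T = 2π√(a³/μ) = 2π × 3.281×10³ = 2.062×10⁴ s.
= 343.6 min.

T ≈ 344 min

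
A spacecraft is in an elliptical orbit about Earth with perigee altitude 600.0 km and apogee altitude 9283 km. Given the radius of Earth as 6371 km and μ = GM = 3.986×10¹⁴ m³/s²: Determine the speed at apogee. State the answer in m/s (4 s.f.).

v ≈ 3961 m/s

r_p = 6371 + 600.0 = 6971.0 km = 6.9710×10⁶ m.
r_a = 6371 + 9283 = 15654 km = 1.5654×10⁷ m.
Semi-major axis a = (r_p + r_a)/2 = 11312 km = 1.131×10⁷ m.
Vis-viva: v² = μ(2/r − 1/a) = 3.986×10¹⁴ × (1.278×10⁻⁷ − 8.840×10⁻⁸) = 1.569×10⁷ m²/s².
v = 3961 m/s.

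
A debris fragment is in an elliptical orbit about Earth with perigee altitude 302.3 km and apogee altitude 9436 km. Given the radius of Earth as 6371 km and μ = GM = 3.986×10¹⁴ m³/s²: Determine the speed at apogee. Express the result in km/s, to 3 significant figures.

r_p = 6371 + 302.3 = 6673.3 km = 6.6733×10⁶ m.
r_a = 6371 + 9436 = 15807 km = 1.5807×10⁷ m.
Semi-major axis a = (r_p + r_a)/2 = 11240 km = 1.124×10⁷ m.
Vis-viva: v² = μ(2/r − 1/a) = 3.986×10¹⁴ × (1.265×10⁻⁷ − 8.897×10⁻⁸) = 1.497×10⁷ m²/s².
v = 3869 m/s = 3.869 km/s.

v ≈ 3.87 km/s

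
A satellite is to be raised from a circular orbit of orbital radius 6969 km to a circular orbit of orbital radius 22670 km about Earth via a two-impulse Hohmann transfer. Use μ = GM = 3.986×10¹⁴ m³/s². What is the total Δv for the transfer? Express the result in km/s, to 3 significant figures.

r₁ = 6969 km = 6.969×10⁶ m.
r₂ = 22670 km = 2.267×10⁷ m.
Transfer ellipse a_t = (r₁ + r₂)/2 = 1.482×10⁷ m.
At r₁: circular v_c1 = √(μ/r₁) = 7563 m/s; transfer-perigee v_p = √[μ(2/r₁ − 1/a_t)] = 9354 m/s.
Δv₁ = v_p − v_c1 = 1791 m/s.
At r₂: circular v_c2 = √(μ/r₂) = 4193 m/s; transfer-apogee v_a = √[μ(2/r₂ − 1/a_t)] = 2875 m/s.
Δv₂ = v_c2 − v_a = 1318 m/s.
Total Δv = Δv₁ + Δv₂ = 3109 m/s = 3.109 km/s.

Δv_total ≈ 3.11 km/s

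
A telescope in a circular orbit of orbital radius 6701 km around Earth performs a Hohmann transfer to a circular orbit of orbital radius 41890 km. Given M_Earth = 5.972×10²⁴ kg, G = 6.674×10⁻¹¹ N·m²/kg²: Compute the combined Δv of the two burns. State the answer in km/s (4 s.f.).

Δv_total ≈ 3.879 km/s

μ = GM = 6.674×10⁻¹¹ × 5.972×10²⁴ = 3.986×10¹⁴ m³/s².
r₁ = 6701 km = 6.701×10⁶ m.
r₂ = 41890 km = 4.189×10⁷ m.
Transfer ellipse a_t = (r₁ + r₂)/2 = 2.430×10⁷ m.
At r₁: circular v_c1 = √(μ/r₁) = 7712 m/s; transfer-perigee v_p = √[μ(2/r₁ − 1/a_t)] = 10130 m/s.
Δv₁ = v_p − v_c1 = 2415 m/s.
At r₂: circular v_c2 = √(μ/r₂) = 3085 m/s; transfer-apogee v_a = √[μ(2/r₂ − 1/a_t)] = 1620 m/s.
Δv₂ = v_c2 − v_a = 1465 m/s.
Total Δv = Δv₁ + Δv₂ = 3879 m/s = 3.879 km/s.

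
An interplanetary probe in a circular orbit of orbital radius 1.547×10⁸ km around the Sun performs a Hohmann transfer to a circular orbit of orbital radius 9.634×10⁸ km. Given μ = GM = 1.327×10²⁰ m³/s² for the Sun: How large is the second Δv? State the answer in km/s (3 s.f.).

Δv ≈ 5.56 km/s

r₁ = 1.547×10⁸ km = 1.547×10¹¹ m.
r₂ = 9.634×10⁸ km = 9.634×10¹¹ m.
Transfer ellipse a_t = (r₁ + r₂)/2 = 5.590×10¹¹ m.
At r₁: circular v_c1 = √(μ/r₁) = 29290 m/s; transfer-perihelion v_p = √[μ(2/r₁ − 1/a_t)] = 38450 m/s.
At r₂: circular v_c2 = √(μ/r₂) = 11740 m/s; transfer-aphelion v_a = √[μ(2/r₂ − 1/a_t)] = 6174 m/s.
Δv₂ = v_c2 − v_a = 5563 m/s.
= 5.563 km/s.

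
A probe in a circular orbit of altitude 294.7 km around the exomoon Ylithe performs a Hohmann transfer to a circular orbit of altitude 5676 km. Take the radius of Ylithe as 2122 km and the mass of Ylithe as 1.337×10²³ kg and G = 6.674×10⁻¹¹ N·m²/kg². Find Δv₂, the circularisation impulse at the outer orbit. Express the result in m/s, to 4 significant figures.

μ = GM = 6.674×10⁻¹¹ × 1.337×10²³ = 8.923×10¹² m³/s².
r₁ = 2122 + 294.7 = 2416.7 km = 2.4167×10⁶ m.
r₂ = 2122 + 5676 = 7798.0 km = 7.7980×10⁶ m.
Transfer ellipse a_t = (r₁ + r₂)/2 = 5.107×10⁶ m.
At r₁: circular v_c1 = √(μ/r₁) = 1922 m/s; transfer-periapsis v_p = √[μ(2/r₁ − 1/a_t)] = 2374 m/s.
At r₂: circular v_c2 = √(μ/r₂) = 1070 m/s; transfer-apoapsis v_a = √[μ(2/r₂ − 1/a_t)] = 735.8 m/s.
Δv₂ = v_c2 − v_a = 333.9 m/s.

Δv ≈ 333.9 m/s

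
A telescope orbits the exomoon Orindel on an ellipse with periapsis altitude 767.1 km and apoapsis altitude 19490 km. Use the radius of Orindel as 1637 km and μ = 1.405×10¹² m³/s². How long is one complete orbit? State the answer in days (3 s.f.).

T ≈ 2.48 days

r_p = 1637 + 767.1 = 2404.1 km = 2.4041×10⁶ m.
r_a = 1637 + 19490 = 21127 km = 2.1127×10⁷ m.
Semi-major axis a = (r_p + r_a)/2 = (2404.1 + 21127)/2 = 11766 km = 1.177×10⁷ m.
By Kepler's third law T = 2π√(a³/μ) = 2π × 3.405×10⁴ = 2.139×10⁵ s.
= 2.476 days.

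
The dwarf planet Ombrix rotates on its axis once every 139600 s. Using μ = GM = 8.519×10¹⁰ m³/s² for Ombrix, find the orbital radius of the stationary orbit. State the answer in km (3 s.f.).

r_sync ≈ 3480 km

A synchronous orbit has period T, so by Kepler's third law a = (μT²/4π²)^(1/3).
μT²/4π² = 8.519×10¹⁰ × (1.396×10⁵)² / 39.48 = 4.205×10¹⁹ m³.
a = 3.477×10⁶ m = 3477.5 km.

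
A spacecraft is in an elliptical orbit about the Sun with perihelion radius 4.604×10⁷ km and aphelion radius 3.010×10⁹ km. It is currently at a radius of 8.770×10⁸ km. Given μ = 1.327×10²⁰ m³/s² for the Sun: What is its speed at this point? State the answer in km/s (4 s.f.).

Semi-major axis a = (r_p + r_a)/2 = 1.5280×10⁹ km = 1.528×10¹² m.
Vis-viva: v² = μ(2/r − 1/a) = 1.327×10²⁰ × (2.281×10⁻¹² − 6.544×10⁻¹³) = 2.158×10⁸ m²/s².
v = 14690 m/s = 14.69 km/s.

v ≈ 14.69 km/s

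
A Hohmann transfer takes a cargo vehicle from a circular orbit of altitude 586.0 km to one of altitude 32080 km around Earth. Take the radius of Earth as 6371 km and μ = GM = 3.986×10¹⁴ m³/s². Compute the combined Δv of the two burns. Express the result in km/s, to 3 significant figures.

r₁ = 6371 + 586.0 = 6957.0 km = 6.9570×10⁶ m.
r₂ = 6371 + 32080 = 38451 km = 3.8451×10⁷ m.
Transfer ellipse a_t = (r₁ + r₂)/2 = 2.270×10⁷ m.
At r₁: circular v_c1 = √(μ/r₁) = 7569 m/s; transfer-perigee v_p = √[μ(2/r₁ − 1/a_t)] = 9851 m/s.
Δv₁ = v_p − v_c1 = 2281 m/s.
At r₂: circular v_c2 = √(μ/r₂) = 3220 m/s; transfer-apogee v_a = √[μ(2/r₂ − 1/a_t)] = 1782 m/s.
Δv₂ = v_c2 − v_a = 1437 m/s.
Total Δv = Δv₁ + Δv₂ = 3719 m/s = 3.719 km/s.

Δv_total ≈ 3.72 km/s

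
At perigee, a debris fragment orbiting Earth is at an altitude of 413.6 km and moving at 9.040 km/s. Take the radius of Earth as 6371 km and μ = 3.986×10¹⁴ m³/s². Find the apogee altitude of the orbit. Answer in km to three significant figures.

apogee altitude ≈ 9130 km

r_p = 6371 + 413.6 = 6784.6 km = 6.785×10⁶ m.
Specific energy ε = v²/2 − μ/r = -1.789×10⁷ J/kg, so a = −μ/(2ε) = 1.114×10⁷ m.
The apsides satisfy r_p + r_a = 2a, so the apogee radius is 2a − r_p = 1.550×10⁷ m = 15496 km.
Apogee altitude = 15496 − 6371 = 9125.1 km.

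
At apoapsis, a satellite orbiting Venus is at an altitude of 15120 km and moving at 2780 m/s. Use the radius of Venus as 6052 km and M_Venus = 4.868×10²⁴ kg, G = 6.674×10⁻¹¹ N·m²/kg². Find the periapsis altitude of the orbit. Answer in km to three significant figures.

μ = GM = 6.674×10⁻¹¹ × 4.868×10²⁴ = 3.249×10¹⁴ m³/s².
r_a = 6052 + 15120 = 21172 km = 2.117×10⁷ m.
Specific energy ε = v²/2 − μ/r = -1.148×10⁷ J/kg, so a = −μ/(2ε) = 1.415×10⁷ m.
The apsides satisfy r_p + r_a = 2a, so the periapsis radius is 2a − r_a = 7.126×10⁶ m = 7125.9 km.
Periapsis altitude = 7125.9 − 6052 = 1073.9 km.

periapsis altitude ≈ 1070 km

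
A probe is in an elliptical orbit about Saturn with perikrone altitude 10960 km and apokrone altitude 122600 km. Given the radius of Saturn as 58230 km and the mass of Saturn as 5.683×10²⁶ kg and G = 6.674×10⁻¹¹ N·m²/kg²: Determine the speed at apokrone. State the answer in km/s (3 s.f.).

v ≈ 10.8 km/s

μ = GM = 6.674×10⁻¹¹ × 5.683×10²⁶ = 3.793×10¹⁶ m³/s².
r_p = 58230 + 10960 = 69190 km = 6.9190×10⁷ m.
r_a = 58230 + 122600 = 180830 km = 1.8083×10⁸ m.
Semi-major axis a = (r_p + r_a)/2 = 1.2501×10⁵ km = 1.250×10⁸ m.
Vis-viva: v² = μ(2/r − 1/a) = 3.793×10¹⁶ × (1.106×10⁻⁸ − 7.999×10⁻⁹) = 1.161×10⁸ m²/s².
v = 10770 m/s = 10.77 km/s.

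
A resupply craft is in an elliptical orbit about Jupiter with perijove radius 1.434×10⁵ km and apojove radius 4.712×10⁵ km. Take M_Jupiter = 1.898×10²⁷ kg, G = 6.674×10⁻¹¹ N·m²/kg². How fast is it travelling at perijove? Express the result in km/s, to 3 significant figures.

v ≈ 36.8 km/s

μ = GM = 6.674×10⁻¹¹ × 1.898×10²⁷ = 1.267×10¹⁷ m³/s².
Semi-major axis a = (r_p + r_a)/2 = 3.0730×10⁵ km = 3.073×10⁸ m.
Vis-viva: v² = μ(2/r − 1/a) = 1.267×10¹⁷ × (1.395×10⁻⁸ − 3.254×10⁻⁹) = 1.354×10⁹ m²/s².
v = 36800 m/s = 36.80 km/s.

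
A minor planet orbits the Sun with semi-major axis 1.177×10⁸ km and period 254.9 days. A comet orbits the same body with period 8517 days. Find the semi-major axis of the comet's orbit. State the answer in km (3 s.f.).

a₂ ≈ 1.22×10⁹ km

Kepler's third law: a³ ∝ T², so a₂ = a₁ (T₂/T₁)^(2/3).
T₂/T₁ = 33.41, (T₂/T₁)^(2/3) = 10.37.
a₂ = 1.177×10⁸ × 10.37 = 1.221×10⁹ km.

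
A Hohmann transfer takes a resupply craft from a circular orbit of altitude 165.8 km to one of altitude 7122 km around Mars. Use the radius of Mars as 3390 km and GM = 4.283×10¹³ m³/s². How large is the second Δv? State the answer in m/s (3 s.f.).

Δv ≈ 583 m/s

r₁ = 3390 + 165.8 = 3555.8 km = 3.5558×10⁶ m.
r₂ = 3390 + 7122 = 10512 km = 1.0512×10⁷ m.
Transfer ellipse a_t = (r₁ + r₂)/2 = 7.034×10⁶ m.
At r₁: circular v_c1 = √(μ/r₁) = 3471 m/s; transfer-periapsis v_p = √[μ(2/r₁ − 1/a_t)] = 4243 m/s.
At r₂: circular v_c2 = √(μ/r₂) = 2019 m/s; transfer-apoapsis v_a = √[μ(2/r₂ − 1/a_t)] = 1435 m/s.
Δv₂ = v_c2 − v_a = 583.3 m/s.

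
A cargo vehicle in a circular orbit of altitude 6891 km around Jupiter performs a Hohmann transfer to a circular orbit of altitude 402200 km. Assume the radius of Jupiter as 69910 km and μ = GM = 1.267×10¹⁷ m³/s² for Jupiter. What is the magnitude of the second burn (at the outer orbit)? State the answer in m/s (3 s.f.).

r₁ = 69910 + 6891 = 76801 km = 7.6801×10⁷ m.
r₂ = 69910 + 402200 = 472110 km = 4.7211×10⁸ m.
Transfer ellipse a_t = (r₁ + r₂)/2 = 2.745×10⁸ m.
At r₁: circular v_c1 = √(μ/r₁) = 40620 m/s; transfer-perijove v_p = √[μ(2/r₁ − 1/a_t)] = 53270 m/s.
At r₂: circular v_c2 = √(μ/r₂) = 16380 m/s; transfer-apojove v_a = √[μ(2/r₂ − 1/a_t)] = 8666 m/s.
Δv₂ = v_c2 − v_a = 7716 m/s.

Δv ≈ 7720 m/s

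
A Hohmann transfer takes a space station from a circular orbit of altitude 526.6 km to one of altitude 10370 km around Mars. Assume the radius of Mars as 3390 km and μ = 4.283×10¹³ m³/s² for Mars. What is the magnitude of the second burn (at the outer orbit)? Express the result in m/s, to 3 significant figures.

Δv ≈ 590 m/s

r₁ = 3390 + 526.6 = 3916.6 km = 3.9166×10⁶ m.
r₂ = 3390 + 10370 = 13760 km = 1.3760×10⁷ m.
Transfer ellipse a_t = (r₁ + r₂)/2 = 8.838×10⁶ m.
At r₁: circular v_c1 = √(μ/r₁) = 3307 m/s; transfer-periapsis v_p = √[μ(2/r₁ − 1/a_t)] = 4126 m/s.
At r₂: circular v_c2 = √(μ/r₂) = 1764 m/s; transfer-apoapsis v_a = √[μ(2/r₂ − 1/a_t)] = 1174 m/s.
Δv₂ = v_c2 − v_a = 589.8 m/s.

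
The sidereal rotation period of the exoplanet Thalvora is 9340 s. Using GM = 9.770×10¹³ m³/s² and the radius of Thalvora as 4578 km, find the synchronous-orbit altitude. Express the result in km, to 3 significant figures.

h_sync ≈ 1420 km

A synchronous orbit has period T, so by Kepler's third law a = (μT²/4π²)^(1/3).
μT²/4π² = 9.770×10¹³ × (9.340×10³)² / 39.48 = 2.159×10²⁰ m³.
a = 5.999×10⁶ m = 5999.0 km.
Altitude h = a − R = 5999.0 − 4578 = 1421.0 km.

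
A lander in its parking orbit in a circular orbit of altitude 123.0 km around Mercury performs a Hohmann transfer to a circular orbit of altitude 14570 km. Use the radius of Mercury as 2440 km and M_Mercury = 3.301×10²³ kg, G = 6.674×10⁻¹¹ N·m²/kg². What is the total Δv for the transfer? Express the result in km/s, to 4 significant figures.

Δv_total ≈ 1.489 km/s

μ = GM = 6.674×10⁻¹¹ × 3.301×10²³ = 2.203×10¹³ m³/s².
r₁ = 2440 + 123.0 = 2563.0 km = 2.5630×10⁶ m.
r₂ = 2440 + 14570 = 17010 km = 1.7010×10⁷ m.
Transfer ellipse a_t = (r₁ + r₂)/2 = 9.786×10⁶ m.
At r₁: circular v_c1 = √(μ/r₁) = 2932 m/s; transfer-periherm v_p = √[μ(2/r₁ − 1/a_t)] = 3865 m/s.
Δv₁ = v_p − v_c1 = 933.4 m/s.
At r₂: circular v_c2 = √(μ/r₂) = 1138 m/s; transfer-apoherm v_a = √[μ(2/r₂ − 1/a_t)] = 582.4 m/s.
Δv₂ = v_c2 − v_a = 555.7 m/s.
Total Δv = Δv₁ + Δv₂ = 1489 m/s = 1.489 km/s.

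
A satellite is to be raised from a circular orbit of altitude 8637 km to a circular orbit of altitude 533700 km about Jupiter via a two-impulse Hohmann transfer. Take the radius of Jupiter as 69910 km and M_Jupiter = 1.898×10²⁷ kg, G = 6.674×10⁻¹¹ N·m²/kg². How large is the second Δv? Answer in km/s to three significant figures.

μ = GM = 6.674×10⁻¹¹ × 1.898×10²⁷ = 1.267×10¹⁷ m³/s².
r₁ = 69910 + 8637 = 78547 km = 7.8547×10⁷ m.
r₂ = 69910 + 533700 = 603610 km = 6.0361×10⁸ m.
Transfer ellipse a_t = (r₁ + r₂)/2 = 3.411×10⁸ m.
At r₁: circular v_c1 = √(μ/r₁) = 40160 m/s; transfer-perijove v_p = √[μ(2/r₁ − 1/a_t)] = 53420 m/s.
At r₂: circular v_c2 = √(μ/r₂) = 14490 m/s; transfer-apojove v_a = √[μ(2/r₂ − 1/a_t)] = 6952 m/s.
Δv₂ = v_c2 − v_a = 7535 m/s.
= 7.535 km/s.

Δv ≈ 7.53 km/s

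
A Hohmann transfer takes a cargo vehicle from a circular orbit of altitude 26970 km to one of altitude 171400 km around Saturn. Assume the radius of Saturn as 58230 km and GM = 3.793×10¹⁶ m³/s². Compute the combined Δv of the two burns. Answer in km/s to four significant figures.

Δv_total ≈ 7.781 km/s

r₁ = 58230 + 26970 = 85200 km = 8.5200×10⁷ m.
r₂ = 58230 + 171400 = 229630 km = 2.2963×10⁸ m.
Transfer ellipse a_t = (r₁ + r₂)/2 = 1.574×10⁸ m.
At r₁: circular v_c1 = √(μ/r₁) = 21100 m/s; transfer-perikrone v_p = √[μ(2/r₁ − 1/a_t)] = 25480 m/s.
Δv₁ = v_p − v_c1 = 4384 m/s.
At r₂: circular v_c2 = √(μ/r₂) = 12850 m/s; transfer-apokrone v_a = √[μ(2/r₂ − 1/a_t)] = 9455 m/s.
Δv₂ = v_c2 − v_a = 3397 m/s.
Total Δv = Δv₁ + Δv₂ = 7781 m/s = 7.781 km/s.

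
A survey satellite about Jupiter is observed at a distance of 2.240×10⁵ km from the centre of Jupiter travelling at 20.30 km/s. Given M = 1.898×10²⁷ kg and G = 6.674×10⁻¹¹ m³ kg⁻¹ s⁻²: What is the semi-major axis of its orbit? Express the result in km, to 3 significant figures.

μ = GM = 6.674×10⁻¹¹ × 1.898×10²⁷ = 1.267×10¹⁷ m³/s².
r = 2.240×10⁸ m.
Vis-viva rearranged: 1/a = 2/r − v²/μ = 8.929×10⁻⁹ − 3.253×10⁻⁹ = 5.675×10⁻⁹ m⁻¹.
a = 1.762×10⁸ m = 1.7620×10⁵ km.

a ≈ 1.76×10⁵ km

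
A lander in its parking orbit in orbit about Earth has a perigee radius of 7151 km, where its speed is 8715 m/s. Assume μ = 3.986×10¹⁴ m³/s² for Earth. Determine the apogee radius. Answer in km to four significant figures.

r_p = 7.151×10⁶ m.
Specific energy ε = v²/2 − μ/r = -1.776×10⁷ J/kg, so a = −μ/(2ε) = 1.122×10⁷ m.
The apsides satisfy r_p + r_a = 2a, so the apogee radius is 2a − r_p = 1.529×10⁷ m = 15287 km.

apogee radius ≈ 15290 km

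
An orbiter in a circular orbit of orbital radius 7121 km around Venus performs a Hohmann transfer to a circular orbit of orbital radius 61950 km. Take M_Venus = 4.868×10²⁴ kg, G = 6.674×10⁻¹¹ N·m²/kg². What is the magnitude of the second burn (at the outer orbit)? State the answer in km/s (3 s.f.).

Δv ≈ 1.25 km/s

μ = GM = 6.674×10⁻¹¹ × 4.868×10²⁴ = 3.249×10¹⁴ m³/s².
r₁ = 7121 km = 7.121×10⁶ m.
r₂ = 61950 km = 6.195×10⁷ m.
Transfer ellipse a_t = (r₁ + r₂)/2 = 3.454×10⁷ m.
At r₁: circular v_c1 = √(μ/r₁) = 6755 m/s; transfer-periapsis v_p = √[μ(2/r₁ − 1/a_t)] = 9047 m/s.
At r₂: circular v_c2 = √(μ/r₂) = 2290 m/s; transfer-apoapsis v_a = √[μ(2/r₂ − 1/a_t)] = 1040 m/s.
Δv₂ = v_c2 − v_a = 1250 m/s.
= 1.250 km/s.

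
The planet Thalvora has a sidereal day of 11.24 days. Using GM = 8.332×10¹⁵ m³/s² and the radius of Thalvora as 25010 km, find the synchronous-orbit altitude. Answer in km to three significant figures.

h_sync ≈ 5.59×10⁵ km

T = 11.24 days = 9.711×10⁵ s.
A synchronous orbit has period T, so by Kepler's third law a = (μT²/4π²)^(1/3).
μT²/4π² = 8.332×10¹⁵ × (9.711×10⁵)² / 39.48 = 1.990×10²⁶ m³.
a = 5.839×10⁸ m = 5.8387×10⁵ km.
Altitude h = a − R = 5.8387×10⁵ − 25010 = 5.5886×10⁵ km.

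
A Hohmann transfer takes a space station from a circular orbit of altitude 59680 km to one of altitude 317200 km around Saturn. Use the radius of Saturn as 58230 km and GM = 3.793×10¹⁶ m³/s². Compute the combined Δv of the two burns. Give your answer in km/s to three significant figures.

r₁ = 58230 + 59680 = 117910 km = 1.1791×10⁸ m.
r₂ = 58230 + 317200 = 375430 km = 3.7543×10⁸ m.
Transfer ellipse a_t = (r₁ + r₂)/2 = 2.467×10⁸ m.
At r₁: circular v_c1 = √(μ/r₁) = 17940 m/s; transfer-perikrone v_p = √[μ(2/r₁ − 1/a_t)] = 22130 m/s.
Δv₁ = v_p − v_c1 = 4191 m/s.
At r₂: circular v_c2 = √(μ/r₂) = 10050 m/s; transfer-apokrone v_a = √[μ(2/r₂ − 1/a_t)] = 6949 m/s.
Δv₂ = v_c2 − v_a = 3102 m/s.
Total Δv = Δv₁ + Δv₂ = 7293 m/s = 7.293 km/s.

Δv_total ≈ 7.29 km/s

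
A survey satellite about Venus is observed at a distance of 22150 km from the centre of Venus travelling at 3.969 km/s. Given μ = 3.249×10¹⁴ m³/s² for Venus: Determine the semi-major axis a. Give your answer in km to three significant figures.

r = 2.215×10⁷ m.
Specific orbital energy ε = v²/2 − μ/r = (3969)²/2 − 3.249×10¹⁴/2.215×10⁷ = -6.792×10⁶ J/kg.
Since ε = −μ/(2a), a = −μ/(2ε) = 2.392×10⁷ m = 23919 km.

a ≈ 23900 km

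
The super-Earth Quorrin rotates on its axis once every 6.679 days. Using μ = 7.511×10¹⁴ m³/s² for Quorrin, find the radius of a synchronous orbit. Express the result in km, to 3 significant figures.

r_sync ≈ 1.85×10⁵ km

T = 6.679 days = 5.771×10⁵ s.
A synchronous orbit has period T, so by Kepler's third law a = (μT²/4π²)^(1/3).
μT²/4π² = 7.511×10¹⁴ × (5.771×10⁵)² / 39.48 = 6.336×10²⁴ m³.
a = 1.850×10⁸ m = 1.8504×10⁵ km.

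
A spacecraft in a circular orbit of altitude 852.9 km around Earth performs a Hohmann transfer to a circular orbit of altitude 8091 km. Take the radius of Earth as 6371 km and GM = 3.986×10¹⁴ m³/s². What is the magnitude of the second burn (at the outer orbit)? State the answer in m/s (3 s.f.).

Δv ≈ 965 m/s

r₁ = 6371 + 852.9 = 7223.9 km = 7.2239×10⁶ m.
r₂ = 6371 + 8091 = 14462 km = 1.4462×10⁷ m.
Transfer ellipse a_t = (r₁ + r₂)/2 = 1.084×10⁷ m.
At r₁: circular v_c1 = √(μ/r₁) = 7428 m/s; transfer-perigee v_p = √[μ(2/r₁ − 1/a_t)] = 8579 m/s.
At r₂: circular v_c2 = √(μ/r₂) = 5250 m/s; transfer-apogee v_a = √[μ(2/r₂ − 1/a_t)] = 4285 m/s.
Δv₂ = v_c2 − v_a = 964.8 m/s.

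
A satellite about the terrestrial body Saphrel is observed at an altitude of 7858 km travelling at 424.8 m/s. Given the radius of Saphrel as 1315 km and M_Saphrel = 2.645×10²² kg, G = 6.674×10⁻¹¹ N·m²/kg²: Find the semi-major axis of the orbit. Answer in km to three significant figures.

μ = GM = 6.674×10⁻¹¹ × 2.645×10²² = 1.765×10¹² m³/s².
r = 1315 + 7858 = 9173.0 km = 9.173×10⁶ m.
Specific orbital energy ε = v²/2 − μ/r = (424.8)²/2 − 1.765×10¹²/9.173×10⁶ = -1.022×10⁵ J/kg.
Since ε = −μ/(2a), a = −μ/(2ε) = 8.635×10⁶ m = 8635.1 km.

a ≈ 8640 km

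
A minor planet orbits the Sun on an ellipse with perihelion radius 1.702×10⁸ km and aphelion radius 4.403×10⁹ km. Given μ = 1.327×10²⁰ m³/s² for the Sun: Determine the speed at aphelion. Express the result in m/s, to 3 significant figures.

v ≈ 1500 m/s

Semi-major axis a = (r_p + r_a)/2 = 2.2866×10⁹ km = 2.287×10¹² m.
Vis-viva: v² = μ(2/r − 1/a) = 1.327×10²⁰ × (4.542×10⁻¹³ − 4.373×10⁻¹³) = 2.243×10⁶ m²/s².
v = 1498 m/s.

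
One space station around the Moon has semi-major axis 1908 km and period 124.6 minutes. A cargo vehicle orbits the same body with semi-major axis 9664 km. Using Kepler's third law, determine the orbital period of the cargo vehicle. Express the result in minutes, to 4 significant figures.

Kepler's third law: T² ∝ a³, so T₂ = T₁ (a₂/a₁)^(3/2).
a₂/a₁ = 5.065, (a₂/a₁)^(3/2) = 11.40.
T₂ = 124.6 × 11.40 = 1420 minutes.

T₂ ≈ 1420 minutes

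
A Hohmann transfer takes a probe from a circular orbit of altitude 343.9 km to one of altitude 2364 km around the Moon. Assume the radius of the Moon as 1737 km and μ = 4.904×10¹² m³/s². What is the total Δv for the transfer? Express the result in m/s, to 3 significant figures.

Δv_total ≈ 429 m/s

r₁ = 1737 + 343.9 = 2080.9 km = 2.0809×10⁶ m.
r₂ = 1737 + 2364 = 4101.0 km = 4.1010×10⁶ m.
Transfer ellipse a_t = (r₁ + r₂)/2 = 3.091×10⁶ m.
At r₁: circular v_c1 = √(μ/r₁) = 1535 m/s; transfer-perilune v_p = √[μ(2/r₁ − 1/a_t)] = 1768 m/s.
Δv₁ = v_p − v_c1 = 233.1 m/s.
At r₂: circular v_c2 = √(μ/r₂) = 1094 m/s; transfer-apolune v_a = √[μ(2/r₂ − 1/a_t)] = 897.2 m/s.
Δv₂ = v_c2 − v_a = 196.3 m/s.
Total Δv = Δv₁ + Δv₂ = 429.4 m/s.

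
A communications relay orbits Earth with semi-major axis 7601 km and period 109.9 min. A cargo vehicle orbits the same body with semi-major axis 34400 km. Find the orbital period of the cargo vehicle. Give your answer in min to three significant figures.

Kepler's third law: T² ∝ a³, so T₂ = T₁ (a₂/a₁)^(3/2).
a₂/a₁ = 4.526, (a₂/a₁)^(3/2) = 9.628.
T₂ = 109.9 × 9.628 = 1058 min.

T₂ ≈ 1060 min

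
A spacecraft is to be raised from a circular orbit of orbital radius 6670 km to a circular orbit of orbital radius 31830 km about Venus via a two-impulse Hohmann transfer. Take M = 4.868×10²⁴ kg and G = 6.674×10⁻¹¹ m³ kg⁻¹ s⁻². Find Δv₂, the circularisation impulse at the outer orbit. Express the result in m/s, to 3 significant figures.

μ = GM = 6.674×10⁻¹¹ × 4.868×10²⁴ = 3.249×10¹⁴ m³/s².
r₁ = 6670 km = 6.670×10⁶ m.
r₂ = 31830 km = 3.183×10⁷ m.
Transfer ellipse a_t = (r₁ + r₂)/2 = 1.925×10⁷ m.
At r₁: circular v_c1 = √(μ/r₁) = 6979 m/s; transfer-periapsis v_p = √[μ(2/r₁ − 1/a_t)] = 8974 m/s.
At r₂: circular v_c2 = √(μ/r₂) = 3195 m/s; transfer-apoapsis v_a = √[μ(2/r₂ − 1/a_t)] = 1881 m/s.
Δv₂ = v_c2 − v_a = 1314 m/s.

Δv ≈ 1310 m/s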